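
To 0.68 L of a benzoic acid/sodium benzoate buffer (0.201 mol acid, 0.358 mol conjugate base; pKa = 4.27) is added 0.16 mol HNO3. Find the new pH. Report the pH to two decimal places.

Added H+ converts C6H5COO- to C6H5COOH: C6H5COOH → 0.361 mol, C6H5COO- → 0.198 mol.
Henderson–Hasselbalch with mole ratio 0.198/0.361: pH = 4.27 + (-0.261)

pH = 4.01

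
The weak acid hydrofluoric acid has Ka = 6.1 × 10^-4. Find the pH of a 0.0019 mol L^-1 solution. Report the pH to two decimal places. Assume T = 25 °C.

HF ⇌ F- + H+
Ka = [H+]²/(0.0019 − [H+]) = 6.1 × 10^-4
Here C₀/Ka ≈ 3.11, so the small-[H+] approximation fails. Use the quadratic:
[H+] = [−0.00061 + √(0.00061² + 4.64e-06)]/2 = 8.14 × 10^-4 M
pH = −log[H+] = −log(8.14 × 10^-4) = 3.09

pH = 3.09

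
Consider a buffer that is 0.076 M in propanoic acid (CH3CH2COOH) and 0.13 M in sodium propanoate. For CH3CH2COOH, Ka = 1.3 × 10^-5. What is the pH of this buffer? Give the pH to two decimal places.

pKa = −log(1.3 × 10^-5) = 4.886
Henderson–Hasselbalch: pH = pKa + log([CH3CH2COO-]/[CH3CH2COOH]) = 4.886 + log(0.13/0.076)
pH = 4.886 + (+0.233) = 5.12

pH = 5.12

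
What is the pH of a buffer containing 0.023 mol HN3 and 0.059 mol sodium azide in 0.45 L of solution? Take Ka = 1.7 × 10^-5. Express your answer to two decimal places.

pH = 5.18

pKa = −log(1.7 × 10^-5) = 4.770
Henderson–Hasselbalch: pH = pKa + log([N3-]/[HN3]) = 4.770 + log(0.059/0.023)
pH = 4.770 + (+0.409) = 5.18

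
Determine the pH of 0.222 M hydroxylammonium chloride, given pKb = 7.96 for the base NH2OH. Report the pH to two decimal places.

pH = 3.35

NH3OH+ is the conjugate acid of the weak base NH2OH.
Kb = 10^(−7.96) = 1.10 × 10^-8
Ka = Kw/Kb = 1.0×10^-14 / 1.10 × 10^-8 = 9.09 × 10^-7
From the ICE table, Ka = [H+]²/(0.222 − [H+]) = 9.09 × 10^-7.
Since Ka ≪ C₀, [H+] ≈ √(Ka·C₀) = 4.49 × 10^-4 M.
pH = −log(4.49 × 10^-4) = 3.35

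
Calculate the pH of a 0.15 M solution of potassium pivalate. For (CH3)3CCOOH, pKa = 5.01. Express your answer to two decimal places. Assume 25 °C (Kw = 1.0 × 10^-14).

(CH3)3CCOO- is the conjugate base of the weak acid (CH3)3CCOOH.
Ka = 10^(−5.01) = 9.77 × 10^-6
Kb = Kw/Ka = 1.0×10^-14 / 9.77 × 10^-6 = 1.02 × 10^-9
From the ICE table, Kb = x²/(0.15 − x) = 1.02 × 10^-9.
Neglecting x in the denominator: x = √(1.02 × 10^-9 × 0.15) = 1.24 × 10^-5 M
pOH = 4.91, so pH = 14.00 − pOH = 9.09

pH = 9.09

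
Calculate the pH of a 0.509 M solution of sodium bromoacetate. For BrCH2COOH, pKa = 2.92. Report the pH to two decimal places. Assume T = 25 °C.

pH = 8.31

BrCH2COO- is the conjugate base of the weak acid BrCH2COOH.
Ka = 10^(−2.92) = 1.20 × 10^-3
Kb = Kw/Ka = 1.0×10^-14 / 1.20 × 10^-3 = 8.33 × 10^-12
Let x = [OH-] at equilibrium. Kb = x²/(0.509 − x).
Neglecting x in the denominator: x = √(8.33 × 10^-12 × 0.509) = 2.06 × 10^-6 M
(x/C₀ = 0.0004% < 5%, so the approximation holds.)
pOH = 5.69, so pH = 14.00 − pOH = 8.31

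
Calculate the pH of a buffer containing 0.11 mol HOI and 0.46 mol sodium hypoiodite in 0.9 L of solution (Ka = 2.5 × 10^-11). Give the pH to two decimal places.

pKa = −log(2.5 × 10^-11) = 10.602
pH = pKa + log([A⁻]/[HA]) = 10.602 + log(0.46/0.11)
pH = 10.602 + (+0.621) = 11.22

pH = 11.22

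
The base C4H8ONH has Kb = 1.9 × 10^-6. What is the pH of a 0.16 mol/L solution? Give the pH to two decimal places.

pH = 10.74

C4H8ONH + H2O ⇌ C4H8ONH2+ + OH-
Kb = x²/(0.16 − x) = 1.9 × 10^-6
Assume x ≪ 0.16: x ≈ √(1.9 × 10^-6 × 0.16) = 5.51 × 10^-4 M
pOH = 3.26, so pH = 14.00 − pOH = 10.74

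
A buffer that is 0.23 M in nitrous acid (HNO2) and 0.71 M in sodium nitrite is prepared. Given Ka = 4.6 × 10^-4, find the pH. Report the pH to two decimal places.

pKa = −log(4.6 × 10^-4) = 3.337
pH = pKa + log([A⁻]/[HA]) = 3.337 + log(0.71/0.23)
pH = 3.337 + (+0.490) = 3.83

pH = 3.83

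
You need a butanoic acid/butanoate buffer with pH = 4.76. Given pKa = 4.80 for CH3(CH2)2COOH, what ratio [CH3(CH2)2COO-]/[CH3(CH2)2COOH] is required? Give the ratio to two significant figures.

pH = pKa + log(r) ⇒ log(r) = 4.76 − 4.80 = -0.04
r = [CH3(CH2)2COO-]/[CH3(CH2)2COOH] = 10^(-0.04) = 0.912

ratio = 0.91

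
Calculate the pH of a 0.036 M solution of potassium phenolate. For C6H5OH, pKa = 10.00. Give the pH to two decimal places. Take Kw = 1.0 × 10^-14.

C6H5O- is the conjugate base of the weak acid C6H5OH.
Ka = 10^(−10.00) = 1.00 × 10^-10
Kb = Kw/Ka = 1.0×10^-14 / 1.00 × 10^-10 = 1.00 × 10^-4
From the ICE table, Kb = [OH-]²/(0.036 − [OH-]) = 1.00 × 10^-4.
Here C₀/Kb ≈ 360, so the small-[OH-] approximation fails. Use the quadratic:
[OH-] = (−Kb + √(Kb² + 4·Kb·C₀))/2 = 1.85 × 10^-3 M
pOH = 2.73, so pH = 14.00 − pOH = 11.27

pH = 11.27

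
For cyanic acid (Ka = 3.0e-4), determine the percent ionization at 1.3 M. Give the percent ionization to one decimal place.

HOCN ⇌ OCN- + H+; let x = [H+] at equilibrium.
x ≈ √(Ka·C₀) = √(3.0 × 10^-4 × 1.3) = 1.97 × 10^-2 M
% ionization = x/C₀ × 100% = 1.97 × 10^-2/1.3 × 100% = 1.5%

1.5%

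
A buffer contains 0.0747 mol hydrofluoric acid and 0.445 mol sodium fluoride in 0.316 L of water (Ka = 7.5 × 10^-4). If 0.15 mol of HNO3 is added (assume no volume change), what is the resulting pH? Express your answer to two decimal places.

Added H+ converts F- to HF: HF → 0.225 mol, F- → 0.295 mol.
pKa = −log(7.5 × 10^-4) = 3.125
pH = pKa + log([A⁻]/[HA]) = 3.125 + log(0.295/0.225) = 3.125 +0.118

pH = 3.24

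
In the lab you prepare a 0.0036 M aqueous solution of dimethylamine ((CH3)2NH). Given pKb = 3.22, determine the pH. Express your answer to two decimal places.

pH = 11.08

(CH3)2NH + H2O ⇌ (CH3)2NH2+ + OH-
Kb = 10^(−3.22) = 6.03 × 10^-4
From the ICE table, Kb = x²/(0.0036 − x) = 6.03 × 10^-4.
x is not negligible relative to C₀; solve x² + 0.000603·x − 2.17e-06 = 0.
x = (−Kb + √(Kb² + 4·Kb·C₀))/2 = 1.20 × 10^-3 M
pOH = −log(1.20 × 10^-3) = 2.92; pH = 14.00 − 2.92 = 11.08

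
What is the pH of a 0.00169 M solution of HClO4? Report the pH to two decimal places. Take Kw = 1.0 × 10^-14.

HClO4 is a strong acid and dissociates completely, so [H+] = 0.00169 M.
pH = -log(0.00169) = 2.77

pH = 2.77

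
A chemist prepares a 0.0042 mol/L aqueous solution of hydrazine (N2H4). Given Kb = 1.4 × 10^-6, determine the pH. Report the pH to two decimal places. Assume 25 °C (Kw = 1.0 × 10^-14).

pH = 9.88

N2H4 + H2O ⇌ N2H5+ + OH-
From the ICE table, Kb = x²/(0.0042 − x) = 1.4 × 10^-6.
Neglecting x in the denominator: x = √(1.4 × 10^-6 × 0.0042) = 7.67 × 10^-5 M
Check: 1.8% ionized — well under 5%, approximation valid.
pOH = −log(7.67 × 10^-5) = 4.12; pH = 14.00 − 4.12 = 9.88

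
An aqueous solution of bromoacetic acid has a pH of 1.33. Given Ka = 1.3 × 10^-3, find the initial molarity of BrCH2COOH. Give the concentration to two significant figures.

C₀ = 1.7 M

[H+] = 10^(-1.33) = 4.68 × 10^-2 M = x
Ka = x²/(C₀ − x) ⇒ C₀ = x + x²/Ka
C₀ = 4.68 × 10^-2 + (4.68 × 10^-2)²/(1.3 × 10^-3) = 1.73 M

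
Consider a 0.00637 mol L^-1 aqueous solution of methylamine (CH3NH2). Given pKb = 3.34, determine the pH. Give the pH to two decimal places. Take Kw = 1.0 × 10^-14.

CH3NH2 + H2O ⇌ CH3NH3+ + OH-
Kb = 10^(−3.34) = 4.57 × 10^-4
Let x = [OH-] at equilibrium. Kb = x²/(0.00637 − x).
Here C₀/Kb ≈ 13.9, so the small-x approximation fails. Use the quadratic:
x = [−0.000457 + √(0.000457² + 1.16e-05)]/2 = 1.49 × 10^-3 M
pOH = −log(1.49 × 10^-3) = 2.83; pH = 14.00 − 2.83 = 11.17

pH = 11.17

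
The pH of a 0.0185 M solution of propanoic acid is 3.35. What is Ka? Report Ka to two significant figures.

[H+] = 10^(-3.35) = 4.47 × 10^-4 M
At equilibrium [HA] = 0.0185 − 4.47 × 10^-4 = 1.81 × 10^-2 M
Ka = [H+][A-]/[HA] = (4.47 × 10^-4)² / 1.81 × 10^-2 = 1.1 × 10^-5

Ka = 1.1 × 10^-5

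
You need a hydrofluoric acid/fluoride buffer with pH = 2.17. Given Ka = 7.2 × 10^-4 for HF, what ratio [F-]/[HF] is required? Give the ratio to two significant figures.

pKa = -log(7.2 × 10^-4) = 3.143
pH = pKa + log(r) ⇒ log(r) = 2.17 − 3.143 = -0.973
r = [F-]/[HF] = 10^(-0.973) = 0.106

ratio = 0.11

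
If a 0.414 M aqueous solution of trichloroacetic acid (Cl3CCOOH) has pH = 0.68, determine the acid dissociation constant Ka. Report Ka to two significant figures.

[H+] = 10^(-0.68) = 2.09 × 10^-1 M
At equilibrium [HA] = 0.414 − 2.09 × 10^-1 = 2.05 × 10^-1 M
Ka = [H+][A-]/[HA] = (2.09 × 10^-1)² / 2.05 × 10^-1 = 2.1 × 10^-1

Ka = 2.1 × 10^-1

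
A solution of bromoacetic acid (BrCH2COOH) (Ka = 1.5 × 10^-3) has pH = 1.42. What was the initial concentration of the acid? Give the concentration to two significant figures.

[H+] = 10^(-1.42) = 3.80 × 10^-2 M = x
Ka = x²/(C₀ − x) ⇒ C₀ = x + x²/Ka
C₀ = 3.80 × 10^-2 + (3.80 × 10^-2)²/(1.5 × 10^-3) = 1.00 M

C₀ = 1.0 M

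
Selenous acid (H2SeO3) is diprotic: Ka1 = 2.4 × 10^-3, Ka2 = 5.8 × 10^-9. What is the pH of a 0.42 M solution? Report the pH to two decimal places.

Since Ka1 ≫ Ka2, the first ionization dominates [H+].
Ka1 = x²/(0.42 − x) = 2.4 × 10^-3
Solving the quadratic: x = (−Ka1 + √(Ka1² + 4·Ka1·C₀))/2 = 3.06 × 10^-2 M
pH = −log(3.06 × 10^-2) = 1.51

pH = 1.51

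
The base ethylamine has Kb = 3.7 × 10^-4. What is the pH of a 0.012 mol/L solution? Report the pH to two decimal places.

C2H5NH2 + H2O ⇌ C2H5NH3+ + OH-
From the ICE table, Kb = [OH-]²/(0.012 − [OH-]) = 3.7 × 10^-4.
The 5% rule fails; solving [OH-]² + Kb·[OH-] − Kb·C₀ = 0 exactly:
[OH-] = (−Kb + √(Kb² + 4·Kb·C₀))/2 = 1.93 × 10^-3 M
pOH = 2.71, so pH = 14.00 − pOH = 11.29

pH = 11.29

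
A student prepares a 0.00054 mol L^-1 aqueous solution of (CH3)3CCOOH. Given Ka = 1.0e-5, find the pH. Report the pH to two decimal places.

pH = 4.16

(CH3)3CCOOH ⇌ (CH3)3CCOO- + H+
Ka = [H+]²/(0.00054 − [H+]) = 1.0 × 10^-5
Here C₀/Ka ≈ 54, so the small-[H+] approximation fails. Use the quadratic:
[H+] = (−Ka + √(Ka² + 4·Ka·C₀))/2 = 6.87 × 10^-5 M
pH = −log(6.87 × 10^-5) = 4.16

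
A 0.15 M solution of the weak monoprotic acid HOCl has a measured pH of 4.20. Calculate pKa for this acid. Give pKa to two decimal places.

[H+] = 10^(-4.20) = 6.31 × 10^-5 M
At equilibrium [HA] = 0.15 − 6.31 × 10^-5 = 1.50 × 10^-1 M
Ka = [H+][A-]/[HA] = (6.31 × 10^-5)² / 1.50 × 10^-1 = 2.65 × 10^-8
pKa = -log(2.65 × 10^-8) = 7.58

pKa = 7.58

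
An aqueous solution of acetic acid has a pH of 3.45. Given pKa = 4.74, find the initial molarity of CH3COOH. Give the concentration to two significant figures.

C₀ = 7.3 × 10^-3 M

[H+] = 10^(-3.45) = 3.55 × 10^-4 M = x
Ka = 10^(−4.74) = 1.82 × 10^-5
Ka = x²/(C₀ − x) ⇒ C₀ = x + x²/Ka
C₀ = 3.55 × 10^-4 + (3.55 × 10^-4)²/(1.82 × 10^-5) = 7.28 × 10^-3 M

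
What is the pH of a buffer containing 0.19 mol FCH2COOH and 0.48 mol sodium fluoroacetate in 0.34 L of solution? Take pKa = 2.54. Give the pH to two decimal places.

pH = 2.94

pH = pKa + log([A⁻]/[HA]) = 2.54 + log(0.48/0.19)
pH = 2.54 + (+0.402) = 2.94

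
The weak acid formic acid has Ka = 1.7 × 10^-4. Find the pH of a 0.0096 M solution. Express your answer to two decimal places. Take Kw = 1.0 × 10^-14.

pH = 2.92

HCOOH ⇌ HCOO- + H+
Ka = x²/(0.0096 − x) = 1.7 × 10^-4
x is not negligible relative to C₀; solve x² + 0.00017·x − 1.63e-06 = 0.
x = (−Ka + √(Ka² + 4·Ka·C₀))/2 = 1.20 × 10^-3 M
pH = −log(1.20 × 10^-3) = 2.92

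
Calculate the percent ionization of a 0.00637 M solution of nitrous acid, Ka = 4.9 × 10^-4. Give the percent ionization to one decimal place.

24.2%

HNO2 ⇌ NO2- + H+; let x = [H+] at equilibrium.
Solve x² + 0.00049x − 3.12e-06 = 0 → x = 1.54 × 10^-3 M
Fraction ionized = 1.54 × 10^-3 / 0.00637 = 0.2418 → 24.2%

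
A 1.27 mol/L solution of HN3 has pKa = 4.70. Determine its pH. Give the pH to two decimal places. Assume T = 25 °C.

pH = 2.30

HN3 ⇌ N3- + H+
Ka = 10^(−4.70) = 2.00 × 10^-5
From the ICE table, Ka = [H+]²/(1.27 − [H+]) = 2.00 × 10^-5.
Assume [H+] ≪ 1.27: [H+] ≈ √(2.00 × 10^-5 × 1.27) = 5.04 × 10^-3 M
pH = −log(5.04 × 10^-3) = 2.30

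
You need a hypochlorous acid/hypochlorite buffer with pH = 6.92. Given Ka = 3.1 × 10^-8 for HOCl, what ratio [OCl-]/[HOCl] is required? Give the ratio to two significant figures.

ratio = 0.26

pKa = -log(3.1 × 10^-8) = 7.509
pH = pKa + log(r) ⇒ log(r) = 6.92 − 7.509 = -0.589
r = [OCl-]/[HOCl] = 10^(-0.589) = 0.258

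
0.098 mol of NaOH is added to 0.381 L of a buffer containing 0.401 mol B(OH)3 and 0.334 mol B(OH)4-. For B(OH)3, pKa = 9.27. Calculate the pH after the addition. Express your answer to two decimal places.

After neutralization: n(B(OH)3) = 0.303 mol, n(B(OH)4-) = 0.432 mol.
Henderson–Hasselbalch with mole ratio 0.432/0.303: pH = 9.27 + (+0.154)

pH = 9.42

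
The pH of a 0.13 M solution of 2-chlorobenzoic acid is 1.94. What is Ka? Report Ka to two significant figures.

[H+] = 10^(-1.94) = 1.15 × 10^-2 M
At equilibrium [HA] = 0.13 − 1.15 × 10^-2 = 1.19 × 10^-1 M
Ka = [H+][A-]/[HA] = (1.15 × 10^-2)² / 1.19 × 10^-1 = 1.1 × 10^-3

Ka = 1.1 × 10^-3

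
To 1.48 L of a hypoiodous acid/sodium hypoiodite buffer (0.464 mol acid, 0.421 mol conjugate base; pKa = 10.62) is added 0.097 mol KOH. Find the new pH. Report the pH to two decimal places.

OH- converts HOI to OI-: HOI → 0.367 mol, OI- → 0.518 mol.
pH = pKa + log(n_OI-/n_HOI) = 10.62 + log(0.518/0.367) = 10.62 + (+0.150)

pH = 10.77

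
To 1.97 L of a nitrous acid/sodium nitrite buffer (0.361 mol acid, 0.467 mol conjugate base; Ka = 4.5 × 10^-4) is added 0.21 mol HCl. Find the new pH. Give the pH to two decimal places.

pH = 3.00

Added H+ converts NO2- to HNO2: HNO2 → 0.571 mol, NO2- → 0.257 mol.
pKa = −log(4.5 × 10^-4) = 3.347
Henderson–Hasselbalch with mole ratio 0.257/0.571: pH = 3.347 + (-0.347)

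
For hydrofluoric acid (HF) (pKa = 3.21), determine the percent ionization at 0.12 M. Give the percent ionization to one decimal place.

HF ⇌ F- + H+; let x = [H+] at equilibrium.
Ka = 10^(−3.21) = 6.17 × 10^-4
Solve x² + 0.000617x − 7.4e-05 = 0 → x = 8.30 × 10^-3 M
% ionization = x/C₀ × 100% = 8.30 × 10^-3/0.12 × 100% = 6.9%

6.9%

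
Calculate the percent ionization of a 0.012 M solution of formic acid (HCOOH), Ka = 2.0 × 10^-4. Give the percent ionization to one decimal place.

HCOOH ⇌ HCOO- + H+; let x = [H+] at equilibrium.
Solve x² + 0.0002x − 2.4e-06 = 0 → x = 1.45 × 10^-3 M
% ionization = x/C₀ × 100% = 1.45 × 10^-3/0.012 × 100% = 12.1%

12.1%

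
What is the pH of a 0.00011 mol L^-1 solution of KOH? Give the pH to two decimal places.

KOH is a strong base; [OH-] = 0.00011 M.
pOH = -log(0.00011) = 3.96
pH = 14.00 - 3.96 = 10.04

pH = 10.04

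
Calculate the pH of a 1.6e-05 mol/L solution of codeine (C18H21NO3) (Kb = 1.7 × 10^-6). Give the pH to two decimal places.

pH = 8.65

C18H21NO3 + H2O ⇌ C18H22NO3+ + OH-
From the ICE table, Kb = x²/(1.6e-05 − x) = 1.7 × 10^-6.
The 5% rule fails; solving x² + Kb·x − Kb·C₀ = 0 exactly:
x = (−Kb + √(Kb² + 4·Kb·C₀))/2 = 4.43 × 10^-6 M
pOH = 5.35, so pH = 14.00 − pOH = 8.65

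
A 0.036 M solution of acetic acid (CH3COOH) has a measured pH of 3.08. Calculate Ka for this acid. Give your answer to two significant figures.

Ka = 2.0 × 10^-5

[H+] = 10^(-3.08) = 8.32 × 10^-4 M
At equilibrium [HA] = 0.036 − 8.32 × 10^-4 = 3.52 × 10^-2 M
Ka = [H+][A-]/[HA] = (8.32 × 10^-4)² / 3.52 × 10^-2 = 2.0 × 10^-5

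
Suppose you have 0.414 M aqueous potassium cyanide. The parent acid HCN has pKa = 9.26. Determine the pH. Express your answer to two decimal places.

CN- is the conjugate base of the weak acid HCN.
Ka = 10^(−9.26) = 5.50 × 10^-10
Kb = Kw/Ka = 1.0×10^-14 / 5.50 × 10^-10 = 1.82 × 10^-5
From the ICE table, Kb = [OH-]²/(0.414 − [OH-]) = 1.82 × 10^-5.
Since Kb ≪ C₀, [OH-] ≈ √(Kb·C₀) = 2.74 × 10^-3 M.
pOH = −log(2.74 × 10^-3) = 2.56; pH = 14.00 − 2.56 = 11.44

pH = 11.44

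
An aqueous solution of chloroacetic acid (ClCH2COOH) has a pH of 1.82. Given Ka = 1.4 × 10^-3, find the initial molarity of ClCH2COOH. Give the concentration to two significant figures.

C₀ = 1.8 × 10^-1 M

[H+] = 10^(-1.82) = 1.51 × 10^-2 M = x
Ka = x²/(C₀ − x) ⇒ C₀ = x + x²/Ka
C₀ = 1.51 × 10^-2 + (1.51 × 10^-2)²/(1.4 × 10^-3) = 1.78 × 10^-1 M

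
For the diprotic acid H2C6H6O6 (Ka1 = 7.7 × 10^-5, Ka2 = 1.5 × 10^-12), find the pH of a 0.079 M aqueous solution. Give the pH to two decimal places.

Since Ka1 ≫ Ka2, the first ionization dominates [H+].
Ka1 = x²/(0.079 − x) = 7.7 × 10^-5
x ≈ √(7.7 × 10^-5 × 0.079) = 2.47 × 10^-3 M
pH = −log(2.47 × 10^-3) = 2.61

pH = 2.61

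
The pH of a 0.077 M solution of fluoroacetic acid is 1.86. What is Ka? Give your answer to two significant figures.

[H+] = 10^(-1.86) = 1.38 × 10^-2 M
At equilibrium [HA] = 0.077 − 1.38 × 10^-2 = 6.32 × 10^-2 M
Ka = [H+][A-]/[HA] = (1.38 × 10^-2)² / 6.32 × 10^-2 = 3.0 × 10^-3

Ka = 3.0 × 10^-3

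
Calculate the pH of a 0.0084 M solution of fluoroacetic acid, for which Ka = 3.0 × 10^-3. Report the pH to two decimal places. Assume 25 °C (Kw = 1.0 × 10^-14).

FCH2COOH ⇌ FCH2COO- + H+
Ka = [H+]²/(0.0084 − [H+]) = 3.0 × 10^-3
The 5% rule fails; solving [H+]² + Ka·[H+] − Ka·C₀ = 0 exactly:
[H+] = [−0.003 + √(0.003² + 0.000101)]/2 = 3.74 × 10^-3 M
pH = −log[H+] = −log(3.74 × 10^-3) = 2.43

pH = 2.43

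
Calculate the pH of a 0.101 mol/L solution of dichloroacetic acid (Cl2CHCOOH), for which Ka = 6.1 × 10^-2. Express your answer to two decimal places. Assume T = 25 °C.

pH = 1.27

Cl2CHCOOH ⇌ Cl2CHCOO- + H+
Let x = [H+] at equilibrium. Ka = x²/(0.101 − x).
The 5% rule fails; solving x² + Ka·x − Ka·C₀ = 0 exactly:
x = (−Ka + √(Ka² + 4·Ka·C₀))/2 = 5.37 × 10^-2 M
pH = −log(5.37 × 10^-2) = 1.27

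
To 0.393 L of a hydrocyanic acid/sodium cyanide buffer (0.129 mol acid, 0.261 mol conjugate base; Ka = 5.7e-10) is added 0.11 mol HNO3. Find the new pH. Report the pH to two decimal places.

pH = 9.04

After neutralization: n(HCN) = 0.239 mol, n(CN-) = 0.151 mol.
pKa = −log(5.7 × 10^-10) = 9.244
pH = pKa + log([A⁻]/[HA]) = 9.244 + log(0.151/0.239) = 9.244 -0.199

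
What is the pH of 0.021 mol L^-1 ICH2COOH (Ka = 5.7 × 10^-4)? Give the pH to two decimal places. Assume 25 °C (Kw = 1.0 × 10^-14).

ICH2COOH ⇌ ICH2COO- + H+
From the ICE table, Ka = x²/(0.021 − x) = 5.7 × 10^-4.
x is not negligible relative to C₀; solve x² + 0.00057·x − 1.2e-05 = 0.
x = [−0.00057 + √(0.00057² + 4.79e-05)]/2 = 3.19 × 10^-3 M
pH = −log[H+] = −log(3.19 × 10^-3) = 2.50

pH = 2.50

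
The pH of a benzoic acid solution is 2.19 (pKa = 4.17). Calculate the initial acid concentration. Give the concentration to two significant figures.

C₀ = 6.2 × 10^-1 M

[H+] = 10^(-2.19) = 6.46 × 10^-3 M = x
Ka = 10^(−4.17) = 6.76 × 10^-5
Ka = x²/(C₀ − x) ⇒ C₀ = x + x²/Ka
C₀ = 6.46 × 10^-3 + (6.46 × 10^-3)²/(6.76 × 10^-5) = 6.24 × 10^-1 M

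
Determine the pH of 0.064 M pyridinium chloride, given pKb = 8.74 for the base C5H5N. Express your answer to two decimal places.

pH = 3.23

C5H5NH+ is the conjugate acid of the weak base C5H5N.
Kb = 10^(−8.74) = 1.82 × 10^-9
Ka = Kw/Kb = 1.0×10^-14 / 1.82 × 10^-9 = 5.49 × 10^-6
From the ICE table, Ka = x²/(0.064 − x) = 5.49 × 10^-6.
Assume x ≪ 0.064: x ≈ √(5.49 × 10^-6 × 0.064) = 5.93 × 10^-4 M
pH = −log(5.93 × 10^-4) = 3.23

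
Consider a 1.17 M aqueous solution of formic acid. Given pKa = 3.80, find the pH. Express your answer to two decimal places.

pH = 1.87

HCOOH ⇌ HCOO- + H+
Ka = 10^(−3.80) = 1.58 × 10^-4
Ka = [H+]²/(1.17 − [H+]) = 1.58 × 10^-4
Neglecting [H+] in the denominator: [H+] = √(1.58 × 10^-4 × 1.17) = 1.36 × 10^-2 M
pH = −log(1.36 × 10^-2) = 1.87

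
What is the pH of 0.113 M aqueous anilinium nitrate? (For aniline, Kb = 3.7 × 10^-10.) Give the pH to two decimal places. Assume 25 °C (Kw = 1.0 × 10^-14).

pH = 2.76

C6H5NH3+ is the conjugate acid of the weak base C6H5NH2.
Ka = Kw/Kb = 1.0×10^-14 / 3.7 × 10^-10 = 2.70 × 10^-5
Ka = x²/(0.113 − x) = 2.70 × 10^-5
Since Ka ≪ C₀, x ≈ √(Ka·C₀) = 1.75 × 10^-3 M.
Check: 1.5% ionized — well under 5%, approximation valid.
pH = −log[H+] = −log(1.75 × 10^-3) = 2.76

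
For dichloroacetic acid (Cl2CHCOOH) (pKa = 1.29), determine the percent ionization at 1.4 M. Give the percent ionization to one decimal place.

17.4%

Cl2CHCOOH ⇌ Cl2CHCOO- + H+; let x = [H+] at equilibrium.
Ka = 10^(−1.29) = 5.13 × 10^-2
Solve x² + 0.0513x − 0.0718 = 0 → x = 2.44 × 10^-1 M
Fraction ionized = 2.44 × 10^-1 / 1.4 = 0.1743 → 17.4%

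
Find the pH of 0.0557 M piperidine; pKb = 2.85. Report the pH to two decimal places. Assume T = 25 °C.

pH = 11.91

C5H10NH + H2O ⇌ C5H10NH2+ + OH-
Kb = 10^(−2.85) = 1.41 × 10^-3
Kb = [OH-]²/(0.0557 − [OH-]) = 1.41 × 10^-3
[OH-] is not negligible relative to C₀; solve [OH-]² + 0.00141·[OH-] − 7.85e-05 = 0.
[OH-] = (−Kb + √(Kb² + 4·Kb·C₀))/2 = 8.19 × 10^-3 M
pOH = −log(8.19 × 10^-3) = 2.09; pH = 14.00 − 2.09 = 11.91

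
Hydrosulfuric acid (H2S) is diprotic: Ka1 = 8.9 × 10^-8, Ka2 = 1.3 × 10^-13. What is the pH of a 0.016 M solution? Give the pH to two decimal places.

Ka1 ≫ Ka2, so treat the first dissociation as the only significant source of H+.
Ka1 = x²/(0.016 − x) = 8.9 × 10^-8
x ≈ √(8.9 × 10^-8 × 0.016) = 3.77 × 10^-5 M
pH = −log(3.77 × 10^-5) = 4.42

pH = 4.42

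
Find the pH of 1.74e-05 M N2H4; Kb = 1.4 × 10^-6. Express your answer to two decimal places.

pH = 8.63

N2H4 + H2O ⇌ N2H5+ + OH-
Kb = [OH-]²/(1.74e-05 − [OH-]) = 1.4 × 10^-6
Here C₀/Kb ≈ 12.4, so the small-[OH-] approximation fails. Use the quadratic:
[OH-] = (−Kb + √(Kb² + 4·Kb·C₀))/2 = 4.28 × 10^-6 M
pOH = −log(4.28 × 10^-6) = 5.37; pH = 14.00 − 5.37 = 8.63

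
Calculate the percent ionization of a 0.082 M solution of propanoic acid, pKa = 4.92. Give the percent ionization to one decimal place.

1.2%

CH3CH2COOH ⇌ CH3CH2COO- + H+; let x = [H+] at equilibrium.
Ka = 10^(−4.92) = 1.20 × 10^-5
x ≈ √(Ka·C₀) = √(1.20 × 10^-5 × 0.082) = 9.92 × 10^-4 M
Fraction ionized = 9.92 × 10^-4 / 0.082 = 0.0121 → 1.2%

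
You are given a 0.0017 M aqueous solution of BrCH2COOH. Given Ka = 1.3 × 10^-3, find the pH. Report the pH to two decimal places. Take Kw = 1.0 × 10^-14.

BrCH2COOH ⇌ BrCH2COO- + H+
Ka = x²/(0.0017 − x) = 1.3 × 10^-3
The 5% rule fails; solving x² + Ka·x − Ka·C₀ = 0 exactly:
x = [−0.0013 + √(0.0013² + 8.84e-06)]/2 = 9.72 × 10^-4 M
pH = −log(9.72 × 10^-4) = 3.01

pH = 3.01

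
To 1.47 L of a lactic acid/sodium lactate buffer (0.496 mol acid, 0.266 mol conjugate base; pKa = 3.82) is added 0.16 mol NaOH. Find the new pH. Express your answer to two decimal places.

pH = 3.92

OH- converts CH3CH(OH)COOH to CH3CH(OH)COO-: CH3CH(OH)COOH → 0.336 mol, CH3CH(OH)COO- → 0.426 mol.
pH = pKa + log([A⁻]/[HA]) = 3.82 + log(0.426/0.336) = 3.82 +0.103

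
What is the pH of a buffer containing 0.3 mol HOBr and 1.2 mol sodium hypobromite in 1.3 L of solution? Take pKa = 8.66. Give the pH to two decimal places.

pH = 9.26

pH = pKa + log([A⁻]/[HA]) = 8.66 + log(1.2/0.3)
pH = 8.66 + (+0.602) = 9.26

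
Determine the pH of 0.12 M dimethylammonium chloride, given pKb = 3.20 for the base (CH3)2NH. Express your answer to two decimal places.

pH = 5.86

(CH3)2NH2+ is the conjugate acid of the weak base (CH3)2NH.
Kb = 10^(−3.20) = 6.31 × 10^-4
Ka = Kw/Kb = 1.0×10^-14 / 6.31 × 10^-4 = 1.58 × 10^-11
From the ICE table, Ka = [H+]²/(0.12 − [H+]) = 1.58 × 10^-11.
Assume [H+] ≪ 0.12: [H+] ≈ √(1.58 × 10^-11 × 0.12) = 1.38 × 10^-6 M
Check: 0.0011% ionized — well under 5%, approximation valid.
pH = −log[H+] = −log(1.38 × 10^-6) = 5.86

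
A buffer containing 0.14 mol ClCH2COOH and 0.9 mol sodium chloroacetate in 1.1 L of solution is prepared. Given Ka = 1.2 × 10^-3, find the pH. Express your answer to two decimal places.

pH = 3.73

pKa = −log(1.2 × 10^-3) = 2.921
Using pH = pKa + log([base]/[acid]) with [base]/[acid] = 0.9/0.14:
pH = 2.921 + (+0.808) = 3.73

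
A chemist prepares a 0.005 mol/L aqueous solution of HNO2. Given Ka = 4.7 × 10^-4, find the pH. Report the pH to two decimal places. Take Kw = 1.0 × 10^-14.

pH = 2.88

HNO2 ⇌ NO2- + H+
From the ICE table, Ka = [H+]²/(0.005 − [H+]) = 4.7 × 10^-4.
Here C₀/Ka ≈ 10.6, so the small-[H+] approximation fails. Use the quadratic:
[H+] = [−0.00047 + √(0.00047² + 9.4e-06)]/2 = 1.32 × 10^-3 M
pH = −log[H+] = −log(1.32 × 10^-3) = 2.88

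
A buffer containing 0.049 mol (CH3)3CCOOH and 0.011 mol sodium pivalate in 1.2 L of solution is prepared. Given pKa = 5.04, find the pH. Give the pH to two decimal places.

Henderson–Hasselbalch: pH = pKa + log([(CH3)3CCOO-]/[(CH3)3CCOOH]) = 5.04 + log(0.011/0.049)
pH = 5.04 + (-0.649) = 4.39

pH = 4.39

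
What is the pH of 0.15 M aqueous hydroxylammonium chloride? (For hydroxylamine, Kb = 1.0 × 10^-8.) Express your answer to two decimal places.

pH = 3.41

NH3OH+ is the conjugate acid of the weak base NH2OH.
Ka = Kw/Kb = 1.0×10^-14 / 1.0 × 10^-8 = 1.00 × 10^-6
From the ICE table, Ka = [H+]²/(0.15 − [H+]) = 1.00 × 10^-6.
Assume [H+] ≪ 0.15: [H+] ≈ √(1.00 × 10^-6 × 0.15) = 3.87 × 10^-4 M
([H+]/C₀ = 0.26% < 5%, so the approximation holds.)
pH = −log[H+] = −log(3.87 × 10^-4) = 3.41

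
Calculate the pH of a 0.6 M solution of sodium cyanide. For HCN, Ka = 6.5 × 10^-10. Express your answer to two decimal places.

pH = 11.48

CN- is the conjugate base of the weak acid HCN.
Kb = Kw/Ka = 1.0×10^-14 / 6.5 × 10^-10 = 1.54 × 10^-5
From the ICE table, Kb = x²/(0.6 − x) = 1.54 × 10^-5.
Assume x ≪ 0.6: x ≈ √(1.54 × 10^-5 × 0.6) = 3.04 × 10^-3 M
(x/C₀ = 0.51% < 5%, so the approximation holds.)
pOH = −log(3.04 × 10^-3) = 2.52; pH = 14.00 − 2.52 = 11.48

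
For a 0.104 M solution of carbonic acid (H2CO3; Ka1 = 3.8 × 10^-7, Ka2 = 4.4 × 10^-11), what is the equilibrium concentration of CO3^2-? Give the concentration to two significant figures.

4.4 × 10^-11 M

First ionization gives [H+] ≈ [HCO3-] = 1.99 × 10^-4 M.
Second step: Ka2 = [H+][CO3^2-]/[HCO3-] ≈ [CO3^2-] (since [H+] ≈ [HCO3-]).
So [CO3^2-] ≈ Ka2.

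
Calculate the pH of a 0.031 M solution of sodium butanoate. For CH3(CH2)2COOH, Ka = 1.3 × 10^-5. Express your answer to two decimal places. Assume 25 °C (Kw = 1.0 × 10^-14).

pH = 8.69

CH3(CH2)2COO- is the conjugate base of the weak acid CH3(CH2)2COOH.
Kb = Kw/Ka = 1.0×10^-14 / 1.3 × 10^-5 = 7.69 × 10^-10
From the ICE table, Kb = x²/(0.031 − x) = 7.69 × 10^-10.
Assume x ≪ 0.031: x ≈ √(7.69 × 10^-10 × 0.031) = 4.88 × 10^-6 M
pOH = −log(4.88 × 10^-6) = 5.31; pH = 14.00 − 5.31 = 8.69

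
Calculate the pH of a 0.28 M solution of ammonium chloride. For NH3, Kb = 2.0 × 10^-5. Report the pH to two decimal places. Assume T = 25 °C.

NH4+ is the conjugate acid of the weak base NH3.
Ka = Kw/Kb = 1.0×10^-14 / 2.0 × 10^-5 = 5.00 × 10^-10
From the ICE table, Ka = x²/(0.28 − x) = 5.00 × 10^-10.
Neglecting x in the denominator: x = √(5.00 × 10^-10 × 0.28) = 1.18 × 10^-5 M
pH = −log[H+] = −log(1.18 × 10^-5) = 4.93

pH = 4.93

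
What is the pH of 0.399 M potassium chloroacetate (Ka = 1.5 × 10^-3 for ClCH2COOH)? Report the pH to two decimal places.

ClCH2COO- is the conjugate base of the weak acid ClCH2COOH.
Kb = Kw/Ka = 1.0×10^-14 / 1.5 × 10^-3 = 6.67 × 10^-12
Kb = [OH-]²/(0.399 − [OH-]) = 6.67 × 10^-12
Assume [OH-] ≪ 0.399: [OH-] ≈ √(6.67 × 10^-12 × 0.399) = 1.63 × 10^-6 M
([OH-]/C₀ = 0.00041% < 5%, so the approximation holds.)
pOH = −log(1.63 × 10^-6) = 5.79; pH = 14.00 − 5.79 = 8.21

pH = 8.21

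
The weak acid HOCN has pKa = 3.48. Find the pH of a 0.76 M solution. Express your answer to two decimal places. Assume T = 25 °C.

HOCN ⇌ OCN- + H+
Ka = 10^(−3.48) = 3.31 × 10^-4
From the ICE table, Ka = [H+]²/(0.76 − [H+]) = 3.31 × 10^-4.
Since Ka ≪ C₀, [H+] ≈ √(Ka·C₀) = 1.59 × 10^-2 M.
pH = −log[H+] = −log(1.59 × 10^-2) = 1.80

pH = 1.80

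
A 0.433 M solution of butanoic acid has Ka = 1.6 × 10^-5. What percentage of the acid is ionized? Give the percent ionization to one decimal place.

CH3(CH2)2COOH ⇌ CH3(CH2)2COO- + H+; let x = [H+] at equilibrium.
x ≈ √(Ka·C₀) = √(1.6 × 10^-5 × 0.433) = 2.63 × 10^-3 M
Fraction ionized = 2.63 × 10^-3 / 0.433 = 0.0061 → 0.6%

0.6%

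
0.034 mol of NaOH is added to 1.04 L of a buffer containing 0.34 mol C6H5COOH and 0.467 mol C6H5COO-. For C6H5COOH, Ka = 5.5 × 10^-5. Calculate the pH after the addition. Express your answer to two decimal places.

pH = 4.47

After neutralization: n(C6H5COOH) = 0.306 mol, n(C6H5COO-) = 0.501 mol.
pKa = −log(5.5 × 10^-5) = 4.260
pH = pKa + log([A⁻]/[HA]) = 4.260 + log(0.501/0.306) = 4.260 +0.214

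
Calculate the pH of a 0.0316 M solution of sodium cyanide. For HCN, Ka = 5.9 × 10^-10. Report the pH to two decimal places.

CN- is the conjugate base of the weak acid HCN.
Kb = Kw/Ka = 1.0×10^-14 / 5.9 × 10^-10 = 1.69 × 10^-5
From the ICE table, Kb = [OH-]²/(0.0316 − [OH-]) = 1.69 × 10^-5.
Since Kb ≪ C₀, [OH-] ≈ √(Kb·C₀) = 7.31 × 10^-4 M.
pOH = −log(7.31 × 10^-4) = 3.14; pH = 14.00 − 3.14 = 10.86

pH = 10.86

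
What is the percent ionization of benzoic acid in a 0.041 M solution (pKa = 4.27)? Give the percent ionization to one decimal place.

3.6%

C6H5COOH ⇌ C6H5COO- + H+; let x = [H+] at equilibrium.
Ka = 10^(−4.27) = 5.37 × 10^-5
x ≈ √(Ka·C₀) = √(5.37 × 10^-5 × 0.041) = 1.48 × 10^-3 M
Fraction ionized = 1.48 × 10^-3 / 0.041 = 0.0361 → 3.6%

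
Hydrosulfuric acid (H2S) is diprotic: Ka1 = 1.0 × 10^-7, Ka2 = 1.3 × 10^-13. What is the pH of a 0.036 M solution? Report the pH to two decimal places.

pH = 4.22

Ka1 ≫ Ka2, so treat the first dissociation as the only significant source of H+.
Ka1 = x²/(0.036 − x) = 1.0 × 10^-7
x ≈ √(1.0 × 10^-7 × 0.036) = 6.00 × 10^-5 M
pH = −log(6.00 × 10^-5) = 4.22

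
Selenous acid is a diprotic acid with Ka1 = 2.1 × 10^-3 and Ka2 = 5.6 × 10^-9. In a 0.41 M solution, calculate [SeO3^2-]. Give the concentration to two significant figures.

First ionization gives [H+] ≈ [HSeO3-] = 2.83 × 10^-2 M.
Second step: Ka2 = [H+][SeO3^2-]/[HSeO3-] ≈ [SeO3^2-] (since [H+] ≈ [HSeO3-]).
So [SeO3^2-] ≈ Ka2.

5.6 × 10^-9 M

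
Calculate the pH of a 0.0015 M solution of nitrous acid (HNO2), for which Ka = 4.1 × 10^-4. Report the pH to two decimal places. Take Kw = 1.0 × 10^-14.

pH = 3.22

HNO2 ⇌ NO2- + H+
From the ICE table, Ka = x²/(0.0015 − x) = 4.1 × 10^-4.
The 5% rule fails; solving x² + Ka·x − Ka·C₀ = 0 exactly:
x = [−0.00041 + √(0.00041² + 2.46e-06)]/2 = 6.06 × 10^-4 M
pH = −log[H+] = −log(6.06 × 10^-4) = 3.22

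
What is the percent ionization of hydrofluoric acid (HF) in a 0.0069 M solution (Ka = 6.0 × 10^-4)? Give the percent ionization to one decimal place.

HF ⇌ F- + H+; let x = [H+] at equilibrium.
Solve x² + 0.0006x − 4.14e-06 = 0 → x = 1.76 × 10^-3 M
Fraction ionized = 1.76 × 10^-3 / 0.0069 = 0.2551 → 25.5%

25.5%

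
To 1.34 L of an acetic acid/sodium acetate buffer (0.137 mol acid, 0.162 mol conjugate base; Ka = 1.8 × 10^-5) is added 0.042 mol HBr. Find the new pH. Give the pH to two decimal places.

After neutralization: n(CH3COOH) = 0.179 mol, n(CH3COO-) = 0.12 mol.
pKa = −log(1.8 × 10^-5) = 4.745
Henderson–Hasselbalch with mole ratio 0.12/0.179: pH = 4.745 + (-0.174)

pH = 4.57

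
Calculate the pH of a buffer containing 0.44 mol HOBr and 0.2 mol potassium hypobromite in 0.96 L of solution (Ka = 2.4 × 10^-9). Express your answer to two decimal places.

pH = 8.28

pKa = −log(2.4 × 10^-9) = 8.620
Using pH = pKa + log([base]/[acid]) with [base]/[acid] = 0.2/0.44:
pH = 8.620 + (-0.342) = 8.28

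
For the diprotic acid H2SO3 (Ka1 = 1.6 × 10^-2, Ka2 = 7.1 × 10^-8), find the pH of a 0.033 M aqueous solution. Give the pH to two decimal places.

Since Ka1 ≫ Ka2, the first ionization dominates [H+].
Ka1 = x²/(0.033 − x) = 1.6 × 10^-2
Solving the quadratic: x = (−Ka1 + √(Ka1² + 4·Ka1·C₀))/2 = 1.63 × 10^-2 M
pH = −log(1.63 × 10^-2) = 1.79

pH = 1.79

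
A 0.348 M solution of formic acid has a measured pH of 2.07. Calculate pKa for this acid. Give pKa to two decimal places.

pKa = 3.67

[H+] = 10^(-2.07) = 8.51 × 10^-3 M
At equilibrium [HA] = 0.348 − 8.51 × 10^-3 = 3.39 × 10^-1 M
Ka = [H+][A-]/[HA] = (8.51 × 10^-3)² / 3.39 × 10^-1 = 2.14 × 10^-4
pKa = -log(2.14 × 10^-4) = 3.67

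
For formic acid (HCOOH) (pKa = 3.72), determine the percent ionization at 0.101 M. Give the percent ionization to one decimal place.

4.3%

HCOOH ⇌ HCOO- + H+; let x = [H+] at equilibrium.
Ka = 10^(−3.72) = 1.91 × 10^-4
x ≈ √(Ka·C₀) = √(1.91 × 10^-4 × 0.101) = 4.39 × 10^-3 M
Fraction ionized = 4.39 × 10^-3 / 0.101 = 0.0435 → 4.3%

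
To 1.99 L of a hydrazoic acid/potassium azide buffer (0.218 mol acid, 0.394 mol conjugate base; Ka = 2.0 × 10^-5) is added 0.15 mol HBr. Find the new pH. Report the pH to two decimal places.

pH = 4.52

After neutralization: n(HN3) = 0.368 mol, n(N3-) = 0.244 mol.
pKa = −log(2.0 × 10^-5) = 4.699
pH = pKa + log([A⁻]/[HA]) = 4.699 + log(0.244/0.368) = 4.699 -0.178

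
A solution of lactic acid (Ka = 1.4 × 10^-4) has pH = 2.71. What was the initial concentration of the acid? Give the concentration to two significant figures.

[H+] = 10^(-2.71) = 1.95 × 10^-3 M = x
Ka = x²/(C₀ − x) ⇒ C₀ = x + x²/Ka
C₀ = 1.95 × 10^-3 + (1.95 × 10^-3)²/(1.4 × 10^-4) = 2.91 × 10^-2 M

C₀ = 2.9 × 10^-2 M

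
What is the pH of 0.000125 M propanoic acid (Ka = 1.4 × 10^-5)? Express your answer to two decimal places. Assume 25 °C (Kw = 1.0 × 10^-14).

pH = 4.45

CH3CH2COOH ⇌ CH3CH2COO- + H+
Let x = [H+] at equilibrium. Ka = x²/(0.000125 − x).
The 5% rule fails; solving x² + Ka·x − Ka·C₀ = 0 exactly:
x = [−1.4e-05 + √(1.4e-05² + 7e-09)]/2 = 3.54 × 10^-5 M
pH = −log[H+] = −log(3.54 × 10^-5) = 4.45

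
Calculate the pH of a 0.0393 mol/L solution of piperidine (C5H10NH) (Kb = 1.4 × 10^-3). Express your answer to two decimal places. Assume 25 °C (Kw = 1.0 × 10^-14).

C5H10NH + H2O ⇌ C5H10NH2+ + OH-
Kb = x²/(0.0393 − x) = 1.4 × 10^-3
x is not negligible relative to C₀; solve x² + 0.0014·x − 5.5e-05 = 0.
x = [−0.0014 + √(0.0014² + 0.00022)]/2 = 6.75 × 10^-3 M
pOH = 2.17, so pH = 14.00 − pOH = 11.83

pH = 11.83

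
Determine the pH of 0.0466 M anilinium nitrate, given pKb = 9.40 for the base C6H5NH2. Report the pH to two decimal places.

C6H5NH3+ is the conjugate acid of the weak base C6H5NH2.
Kb = 10^(−9.40) = 3.98 × 10^-10
Ka = Kw/Kb = 1.0×10^-14 / 3.98 × 10^-10 = 2.51 × 10^-5
From the ICE table, Ka = [H+]²/(0.0466 − [H+]) = 2.51 × 10^-5.
Neglecting [H+] in the denominator: [H+] = √(2.51 × 10^-5 × 0.0466) = 1.08 × 10^-3 M
([H+]/C₀ = 2.3% < 5%, so the approximation holds.)
pH = −log(1.08 × 10^-3) = 2.97

pH = 2.97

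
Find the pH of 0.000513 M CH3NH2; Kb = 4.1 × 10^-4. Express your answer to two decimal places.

CH3NH2 + H2O ⇌ CH3NH3+ + OH-
Kb = x²/(0.000513 − x) = 4.1 × 10^-4
The 5% rule fails; solving x² + Kb·x − Kb·C₀ = 0 exactly:
x = (−Kb + √(Kb² + 4·Kb·C₀))/2 = 2.97 × 10^-4 M
pOH = 3.53, so pH = 14.00 − pOH = 10.47

pH = 10.47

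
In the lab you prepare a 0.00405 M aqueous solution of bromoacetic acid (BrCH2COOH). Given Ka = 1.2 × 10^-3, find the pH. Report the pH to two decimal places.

BrCH2COOH ⇌ BrCH2COO- + H+
From the ICE table, Ka = x²/(0.00405 − x) = 1.2 × 10^-3.
x is not negligible relative to C₀; solve x² + 0.0012·x − 4.86e-06 = 0.
x = [−0.0012 + √(0.0012² + 1.94e-05)]/2 = 1.68 × 10^-3 M
pH = −log(1.68 × 10^-3) = 2.77

pH = 2.77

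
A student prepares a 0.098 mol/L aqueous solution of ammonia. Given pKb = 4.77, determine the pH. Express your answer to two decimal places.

NH3 + H2O ⇌ NH4+ + OH-
Kb = 10^(−4.77) = 1.70 × 10^-5
Let x = [OH-] at equilibrium. Kb = x²/(0.098 − x).
Neglecting x in the denominator: x = √(1.70 × 10^-5 × 0.098) = 1.29 × 10^-3 M
(x/C₀ = 1.3% < 5%, so the approximation holds.)
pOH = 2.89, so pH = 14.00 − pOH = 11.11

pH = 11.11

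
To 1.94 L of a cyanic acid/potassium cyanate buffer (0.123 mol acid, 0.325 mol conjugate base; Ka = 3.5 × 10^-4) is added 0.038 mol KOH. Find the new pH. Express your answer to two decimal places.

pH = 4.09

OH- converts HOCN to OCN-: HOCN → 0.085 mol, OCN- → 0.363 mol.
pKa = −log(3.5 × 10^-4) = 3.456
pH = pKa + log([A⁻]/[HA]) = 3.456 + log(0.363/0.085) = 3.456 +0.630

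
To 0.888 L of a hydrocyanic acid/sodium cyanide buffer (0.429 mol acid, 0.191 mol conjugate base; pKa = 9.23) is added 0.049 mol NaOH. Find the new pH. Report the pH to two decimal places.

After neutralization: n(HCN) = 0.38 mol, n(CN-) = 0.24 mol.
pH = pKa + log([A⁻]/[HA]) = 9.23 + log(0.24/0.38) = 9.23 -0.200

pH = 9.03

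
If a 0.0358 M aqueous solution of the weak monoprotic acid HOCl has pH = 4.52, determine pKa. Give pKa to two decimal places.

pKa = 7.59

[H+] = 10^(-4.52) = 3.02 × 10^-5 M
At equilibrium [HA] = 0.0358 − 3.02 × 10^-5 = 3.58 × 10^-2 M
Ka = [H+][A-]/[HA] = (3.02 × 10^-5)² / 3.58 × 10^-2 = 2.55 × 10^-8
pKa = -log(2.55 × 10^-8) = 7.59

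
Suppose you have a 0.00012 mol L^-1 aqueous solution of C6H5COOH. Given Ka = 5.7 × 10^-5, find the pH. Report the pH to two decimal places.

C6H5COOH ⇌ C6H5COO- + H+
Ka = x²/(0.00012 − x) = 5.7 × 10^-5
The 5% rule fails; solving x² + Ka·x − Ka·C₀ = 0 exactly:
x = [−5.7e-05 + √(5.7e-05² + 2.74e-08)]/2 = 5.90 × 10^-5 M
pH = −log(5.90 × 10^-5) = 4.23

pH = 4.23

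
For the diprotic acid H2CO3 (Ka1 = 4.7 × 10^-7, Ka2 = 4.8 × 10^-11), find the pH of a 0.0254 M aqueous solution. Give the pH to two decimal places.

Ka1 ≫ Ka2, so treat the first dissociation as the only significant source of H+.
Ka1 = x²/(0.0254 − x) = 4.7 × 10^-7
x ≈ √(4.7 × 10^-7 × 0.0254) = 1.09 × 10^-4 M
pH = −log(1.09 × 10^-4) = 3.96

pH = 3.96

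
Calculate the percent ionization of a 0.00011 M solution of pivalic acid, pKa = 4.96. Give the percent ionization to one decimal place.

(CH3)3CCOOH ⇌ (CH3)3CCOO- + H+; let x = [H+] at equilibrium.
Ka = 10^(−4.96) = 1.10 × 10^-5
Solve x² + 1.1e-05x − 1.21e-09 = 0 → x = 2.97 × 10^-5 M
% ionization = x/C₀ × 100% = 2.97 × 10^-5/0.00011 × 100% = 27.0%

27.0%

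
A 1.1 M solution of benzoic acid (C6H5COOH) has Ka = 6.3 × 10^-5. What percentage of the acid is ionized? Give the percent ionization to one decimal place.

C6H5COOH ⇌ C6H5COO- + H+; let x = [H+] at equilibrium.
x ≈ √(Ka·C₀) = √(6.3 × 10^-5 × 1.1) = 8.32 × 10^-3 M
Fraction ionized = 8.32 × 10^-3 / 1.1 = 0.0076 → 0.8%

0.8%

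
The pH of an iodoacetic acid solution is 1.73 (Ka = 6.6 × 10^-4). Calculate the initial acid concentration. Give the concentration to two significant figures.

C₀ = 5.4 × 10^-1 M

[H+] = 10^(-1.73) = 1.86 × 10^-2 M = x
Ka = x²/(C₀ − x) ⇒ C₀ = x + x²/Ka
C₀ = 1.86 × 10^-2 + (1.86 × 10^-2)²/(6.6 × 10^-4) = 5.43 × 10^-1 M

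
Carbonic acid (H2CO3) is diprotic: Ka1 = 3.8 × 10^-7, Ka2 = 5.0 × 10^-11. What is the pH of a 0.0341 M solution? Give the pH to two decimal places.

Ka1 ≫ Ka2, so treat the first dissociation as the only significant source of H+.
Ka1 = x²/(0.0341 − x) = 3.8 × 10^-7
x ≈ √(3.8 × 10^-7 × 0.0341) = 1.14 × 10^-4 M
pH = −log(1.14 × 10^-4) = 3.94

pH = 3.94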